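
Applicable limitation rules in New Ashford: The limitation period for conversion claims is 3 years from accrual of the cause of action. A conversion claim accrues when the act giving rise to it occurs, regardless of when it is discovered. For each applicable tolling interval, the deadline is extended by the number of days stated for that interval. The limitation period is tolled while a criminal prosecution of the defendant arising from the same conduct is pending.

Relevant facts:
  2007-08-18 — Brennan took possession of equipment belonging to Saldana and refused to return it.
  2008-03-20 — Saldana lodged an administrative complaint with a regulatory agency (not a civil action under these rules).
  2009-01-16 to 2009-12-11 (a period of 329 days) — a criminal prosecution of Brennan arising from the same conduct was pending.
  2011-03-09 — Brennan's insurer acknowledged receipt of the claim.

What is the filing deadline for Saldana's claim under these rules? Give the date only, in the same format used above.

2011-07-13

The claim accrued on 2007-08-18, when the wrongful act occurred.
3 years from 2007-08-18 is 2010-08-18.
Because the pending criminal prosecution ran from 2009-01-16 to 2009-12-11, the deadline is extended by 329 days to 2011-07-13.
Nothing else in the chronology tolls or restarts the period.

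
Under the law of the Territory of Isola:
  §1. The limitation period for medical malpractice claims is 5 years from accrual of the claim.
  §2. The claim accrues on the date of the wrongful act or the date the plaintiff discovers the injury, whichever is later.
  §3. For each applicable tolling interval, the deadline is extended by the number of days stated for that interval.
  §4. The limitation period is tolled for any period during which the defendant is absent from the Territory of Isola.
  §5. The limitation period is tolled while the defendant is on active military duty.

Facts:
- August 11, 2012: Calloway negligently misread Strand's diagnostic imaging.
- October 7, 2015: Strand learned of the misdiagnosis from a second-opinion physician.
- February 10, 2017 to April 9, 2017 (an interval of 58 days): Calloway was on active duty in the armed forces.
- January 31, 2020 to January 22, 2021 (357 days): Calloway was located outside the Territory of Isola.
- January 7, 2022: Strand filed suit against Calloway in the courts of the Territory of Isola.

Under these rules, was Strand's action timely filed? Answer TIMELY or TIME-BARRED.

Taking the later of the act (August 11, 2012) and discovery (October 7, 2015), the claim accrued on October 7, 2015.
Adding the 5 years base period to October 7, 2015 gives a deadline of October 7, 2020, before any tolling.
Because the defendant's active military service ran from February 10, 2017 to April 9, 2017, the deadline is extended by 58 days to December 4, 2020.
The defendant's absence from the jurisdiction from January 31, 2020 to January 22, 2021 tolled the period for 357 days, extending the deadline to November 26, 2021.
The January 7, 2022 filing falls after the November 26, 2021 deadline; the claim is time-barred.

TIME-BARRED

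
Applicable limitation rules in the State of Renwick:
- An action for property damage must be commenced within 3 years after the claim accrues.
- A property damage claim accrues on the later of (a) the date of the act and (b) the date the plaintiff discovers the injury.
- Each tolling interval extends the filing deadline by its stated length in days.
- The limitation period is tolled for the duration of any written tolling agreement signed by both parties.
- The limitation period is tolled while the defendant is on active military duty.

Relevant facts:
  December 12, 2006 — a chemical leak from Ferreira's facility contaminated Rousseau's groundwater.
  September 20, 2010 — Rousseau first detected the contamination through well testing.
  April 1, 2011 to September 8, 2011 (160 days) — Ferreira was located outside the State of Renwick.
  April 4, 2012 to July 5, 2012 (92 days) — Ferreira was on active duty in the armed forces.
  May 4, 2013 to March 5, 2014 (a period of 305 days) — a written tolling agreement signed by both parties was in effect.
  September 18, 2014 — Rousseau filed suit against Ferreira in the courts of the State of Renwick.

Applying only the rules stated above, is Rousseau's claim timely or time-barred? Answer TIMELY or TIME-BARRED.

TIMELY

The claim accrued on September 20, 2010 — the later of the December 12, 2006 act and the September 20, 2010 discovery.
3 years from September 20, 2010 is September 20, 2013.
Because the defendant's active military service ran from April 4, 2012 to July 5, 2012, the deadline is extended by 92 days to December 21, 2013.
The written tolling agreement from May 4, 2013 to March 5, 2014 tolled the period for 305 days, extending the deadline to October 22, 2014.
Although the defendant's absence ran from April 1, 2011 to September 8, 2011, the stated rules do not make that a tolling event, so it is disregarded.
Filing on September 18, 2014 beat the October 22, 2014 deadline — the action is timely.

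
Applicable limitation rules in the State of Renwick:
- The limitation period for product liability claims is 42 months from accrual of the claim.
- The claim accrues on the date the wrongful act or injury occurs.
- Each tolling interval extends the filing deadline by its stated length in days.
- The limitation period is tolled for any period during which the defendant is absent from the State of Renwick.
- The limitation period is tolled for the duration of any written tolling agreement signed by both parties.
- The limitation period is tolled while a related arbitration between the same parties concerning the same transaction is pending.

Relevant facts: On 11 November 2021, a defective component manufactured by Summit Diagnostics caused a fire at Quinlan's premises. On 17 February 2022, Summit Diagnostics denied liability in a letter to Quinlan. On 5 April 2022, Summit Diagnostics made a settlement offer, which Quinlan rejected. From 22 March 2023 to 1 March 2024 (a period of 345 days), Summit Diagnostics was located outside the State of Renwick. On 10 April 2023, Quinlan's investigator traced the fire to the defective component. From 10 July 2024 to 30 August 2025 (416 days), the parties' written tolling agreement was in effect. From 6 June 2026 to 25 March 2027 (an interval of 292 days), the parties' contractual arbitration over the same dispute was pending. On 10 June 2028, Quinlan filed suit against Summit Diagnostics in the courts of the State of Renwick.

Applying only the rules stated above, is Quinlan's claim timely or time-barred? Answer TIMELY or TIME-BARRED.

TIME-BARRED

The claim accrued on 11 November 2021, when the wrongful act occurred; under the stated occurrence rule the 10 April 2023 discovery does not delay accrual.
Adding the 42 months base period to 11 November 2021 gives a deadline of 11 May 2025, before any tolling.
The defendant's absence from the jurisdiction from 22 March 2023 to 1 March 2024 tolled the period for 345 days, extending the deadline to 21 April 2026.
Because the written tolling agreement ran from 10 July 2024 to 30 August 2025, the deadline is extended by 416 days to 11 June 2027.
The pending related arbitration from 6 June 2026 to 25 March 2027 tolled the period for 292 days, extending the deadline to 29 March 2028.
Nothing else in the chronology tolls or restarts the period.
The 10 June 2028 filing falls after the 29 March 2028 deadline; the claim is time-barred.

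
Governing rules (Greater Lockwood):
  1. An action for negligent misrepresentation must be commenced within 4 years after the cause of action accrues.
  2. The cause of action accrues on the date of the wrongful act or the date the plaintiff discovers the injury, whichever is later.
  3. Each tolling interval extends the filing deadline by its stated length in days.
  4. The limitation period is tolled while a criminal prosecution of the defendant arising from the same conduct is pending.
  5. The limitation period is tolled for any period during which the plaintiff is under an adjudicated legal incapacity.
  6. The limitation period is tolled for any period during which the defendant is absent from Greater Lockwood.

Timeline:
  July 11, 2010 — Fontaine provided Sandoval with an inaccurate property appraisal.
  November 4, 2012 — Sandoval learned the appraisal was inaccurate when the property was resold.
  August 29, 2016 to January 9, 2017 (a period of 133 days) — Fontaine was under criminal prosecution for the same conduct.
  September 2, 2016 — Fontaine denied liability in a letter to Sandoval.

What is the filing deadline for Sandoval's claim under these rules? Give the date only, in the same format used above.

Because discovery on November 4, 2012 post-dates the July 11, 2010 act, accrual under the later-of rule falls on November 4, 2012.
The untolled deadline — 4 years after November 4, 2012 — is November 4, 2016.
Because the pending criminal prosecution ran from August 29, 2016 to January 9, 2017, the deadline is extended by 133 days to March 17, 2017.
None of the other events listed affects the running of the period under the stated rules.

March 17, 2017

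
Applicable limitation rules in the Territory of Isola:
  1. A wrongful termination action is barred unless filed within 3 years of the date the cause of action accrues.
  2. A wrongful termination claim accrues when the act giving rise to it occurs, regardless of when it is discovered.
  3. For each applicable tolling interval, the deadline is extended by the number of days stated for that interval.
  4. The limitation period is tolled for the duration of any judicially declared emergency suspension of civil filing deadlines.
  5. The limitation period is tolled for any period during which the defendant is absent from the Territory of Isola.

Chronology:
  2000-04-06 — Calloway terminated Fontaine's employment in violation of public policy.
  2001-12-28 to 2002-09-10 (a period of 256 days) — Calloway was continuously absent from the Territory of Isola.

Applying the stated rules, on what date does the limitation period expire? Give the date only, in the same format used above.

The limitation period began to run on 2000-04-06.
3 years from 2000-04-06 is 2003-04-06.
The defendant's absence from the jurisdiction from 2001-12-28 to 2002-09-10 tolled the period for 256 days, extending the deadline to 2003-12-18.

2003-12-18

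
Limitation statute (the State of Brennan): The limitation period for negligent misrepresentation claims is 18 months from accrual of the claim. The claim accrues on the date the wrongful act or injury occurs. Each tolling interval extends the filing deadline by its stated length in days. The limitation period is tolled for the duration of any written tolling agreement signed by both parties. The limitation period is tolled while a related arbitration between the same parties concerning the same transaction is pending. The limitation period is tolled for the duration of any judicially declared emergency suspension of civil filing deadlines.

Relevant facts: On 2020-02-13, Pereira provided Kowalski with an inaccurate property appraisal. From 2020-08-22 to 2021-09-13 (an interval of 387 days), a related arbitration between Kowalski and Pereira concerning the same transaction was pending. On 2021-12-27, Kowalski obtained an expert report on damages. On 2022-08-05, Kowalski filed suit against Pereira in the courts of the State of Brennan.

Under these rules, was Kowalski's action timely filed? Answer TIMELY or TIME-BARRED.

TIMELY

The claim accrued on 2020-02-13, when the wrongful act occurred.
The untolled deadline — 18 months after 2020-02-13 — is 2021-08-13.
Because the pending related arbitration ran from 2020-08-22 to 2021-09-13, the deadline is extended by 387 days to 2022-09-04.
None of the other events listed affects the running of the period under the stated rules.
Kowalski filed on 2022-08-05, before the 2022-09-04 deadline, so the action is timely.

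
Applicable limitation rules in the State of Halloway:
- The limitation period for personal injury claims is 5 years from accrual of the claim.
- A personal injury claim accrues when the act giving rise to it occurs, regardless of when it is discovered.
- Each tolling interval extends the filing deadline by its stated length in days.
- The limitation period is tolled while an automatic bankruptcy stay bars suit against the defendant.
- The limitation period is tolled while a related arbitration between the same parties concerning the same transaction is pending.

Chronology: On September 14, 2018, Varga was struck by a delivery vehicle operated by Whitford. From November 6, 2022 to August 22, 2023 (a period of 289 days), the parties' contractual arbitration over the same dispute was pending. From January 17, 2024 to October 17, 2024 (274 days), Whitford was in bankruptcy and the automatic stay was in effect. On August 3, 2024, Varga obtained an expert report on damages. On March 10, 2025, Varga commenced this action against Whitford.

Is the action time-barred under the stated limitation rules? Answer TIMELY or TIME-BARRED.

TIMELY

The claim accrued on September 14, 2018, the date of the act.
The untolled deadline — 5 years after September 14, 2018 — is September 14, 2023.
Because the pending related arbitration ran from November 6, 2022 to August 22, 2023, the deadline is extended by 289 days to June 29, 2024.
The period was tolled for 274 days by the automatic bankruptcy stay (January 17, 2024 to October 17, 2024), pushing the deadline to March 30, 2025.
The other events in the timeline have no effect on the limitation period under the stated rules.
Varga filed on March 10, 2025, before the March 30, 2025 deadline, so the action is timely.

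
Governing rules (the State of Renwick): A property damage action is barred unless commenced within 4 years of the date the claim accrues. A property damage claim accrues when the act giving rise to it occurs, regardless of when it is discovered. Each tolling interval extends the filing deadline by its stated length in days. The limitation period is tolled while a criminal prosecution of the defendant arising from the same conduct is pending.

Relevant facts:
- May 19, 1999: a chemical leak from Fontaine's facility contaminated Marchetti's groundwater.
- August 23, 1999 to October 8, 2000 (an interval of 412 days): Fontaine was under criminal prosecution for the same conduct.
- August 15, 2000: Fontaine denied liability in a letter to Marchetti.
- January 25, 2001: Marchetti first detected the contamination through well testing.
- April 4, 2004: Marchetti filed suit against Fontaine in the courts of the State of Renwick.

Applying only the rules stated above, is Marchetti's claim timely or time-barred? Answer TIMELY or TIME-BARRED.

TIMELY

The claim accrued on May 19, 1999, when the wrongful act occurred; under the stated occurrence rule the January 25, 2001 discovery does not delay accrual.
Adding the 4 years base period to May 19, 1999 gives a deadline of May 19, 2003, before any tolling.
The period was tolled for 412 days by the pending criminal prosecution (August 23, 1999 to October 8, 2000), pushing the deadline to July 4, 2004.
Nothing else in the chronology tolls or restarts the period.
Filing on April 4, 2004 beat the July 4, 2004 deadline — the action is timely.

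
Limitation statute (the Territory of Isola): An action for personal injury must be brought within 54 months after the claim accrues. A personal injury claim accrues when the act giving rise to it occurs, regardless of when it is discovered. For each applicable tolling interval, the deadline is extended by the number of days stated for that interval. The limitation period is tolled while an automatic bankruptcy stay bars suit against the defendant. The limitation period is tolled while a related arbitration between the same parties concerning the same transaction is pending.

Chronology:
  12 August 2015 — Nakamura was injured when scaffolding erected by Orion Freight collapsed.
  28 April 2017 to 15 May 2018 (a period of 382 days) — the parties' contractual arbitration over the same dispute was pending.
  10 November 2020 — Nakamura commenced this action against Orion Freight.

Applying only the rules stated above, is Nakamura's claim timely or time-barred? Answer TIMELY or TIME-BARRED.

The claim accrued on 12 August 2015, when the wrongful act occurred.
The untolled deadline — 54 months after 12 August 2015 — is 12 February 2020.
The period was tolled for 382 days by the pending related arbitration (28 April 2017 to 15 May 2018), pushing the deadline to 28 February 2021.
Filing on 10 November 2020 beat the 28 February 2021 deadline — the action is timely.

TIMELY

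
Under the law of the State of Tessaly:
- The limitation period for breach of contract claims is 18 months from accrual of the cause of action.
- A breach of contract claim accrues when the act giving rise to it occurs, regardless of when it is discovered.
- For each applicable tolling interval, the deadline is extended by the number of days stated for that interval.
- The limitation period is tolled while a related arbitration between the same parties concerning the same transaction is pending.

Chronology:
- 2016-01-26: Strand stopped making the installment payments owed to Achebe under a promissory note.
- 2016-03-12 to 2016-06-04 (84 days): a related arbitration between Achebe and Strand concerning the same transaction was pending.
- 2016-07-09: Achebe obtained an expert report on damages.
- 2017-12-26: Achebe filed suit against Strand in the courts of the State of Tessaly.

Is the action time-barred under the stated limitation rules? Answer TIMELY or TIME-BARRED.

TIME-BARRED

The limitation period began to run on 2016-01-26.
The untolled deadline — 18 months after 2016-01-26 — is 2017-07-26.
The pending related arbitration from 2016-03-12 to 2016-06-04 tolled the period for 84 days, extending the deadline to 2017-10-18.
The other events in the timeline have no effect on the limitation period under the stated rules.
Achebe filed on 2017-12-26, after the 2017-10-18 deadline, so the action is time-barred.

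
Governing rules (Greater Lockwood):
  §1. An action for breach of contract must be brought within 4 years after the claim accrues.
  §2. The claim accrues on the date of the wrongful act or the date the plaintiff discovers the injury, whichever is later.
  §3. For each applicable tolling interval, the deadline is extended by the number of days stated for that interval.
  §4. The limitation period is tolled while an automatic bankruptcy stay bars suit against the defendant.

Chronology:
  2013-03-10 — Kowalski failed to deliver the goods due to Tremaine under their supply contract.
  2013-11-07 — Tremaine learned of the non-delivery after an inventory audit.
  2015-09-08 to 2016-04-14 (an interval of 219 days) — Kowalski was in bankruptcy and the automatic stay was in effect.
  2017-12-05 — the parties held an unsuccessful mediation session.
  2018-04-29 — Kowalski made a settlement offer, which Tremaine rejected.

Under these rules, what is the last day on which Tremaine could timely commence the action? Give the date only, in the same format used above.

2018-06-14

Because discovery on 2013-11-07 post-dates the 2013-03-10 act, accrual under the later-of rule falls on 2013-11-07.
4 years from 2013-11-07 is 2017-11-07.
The automatic bankruptcy stay from 2015-09-08 to 2016-04-14 tolled the period for 219 days, extending the deadline to 2018-06-14.
The other events in the timeline have no effect on the limitation period under the stated rules.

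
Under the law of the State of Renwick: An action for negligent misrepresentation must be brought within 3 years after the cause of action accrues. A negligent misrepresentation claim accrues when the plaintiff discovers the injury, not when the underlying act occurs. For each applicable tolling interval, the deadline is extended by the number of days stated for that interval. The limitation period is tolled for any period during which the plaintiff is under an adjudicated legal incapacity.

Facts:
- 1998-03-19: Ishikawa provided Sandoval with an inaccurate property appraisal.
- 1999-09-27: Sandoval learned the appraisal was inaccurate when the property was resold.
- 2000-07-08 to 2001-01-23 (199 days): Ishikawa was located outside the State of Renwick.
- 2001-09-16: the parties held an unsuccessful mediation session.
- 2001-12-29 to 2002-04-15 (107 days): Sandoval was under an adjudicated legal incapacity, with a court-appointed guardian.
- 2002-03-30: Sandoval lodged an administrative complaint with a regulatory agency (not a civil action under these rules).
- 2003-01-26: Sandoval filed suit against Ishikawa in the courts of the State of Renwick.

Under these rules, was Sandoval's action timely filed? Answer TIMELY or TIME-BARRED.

TIME-BARRED

The claim did not accrue until Sandoval discovered the injury on 1999-09-27; the 1998-03-19 act date does not start the clock under the stated rule.
3 years from 1999-09-27 is 2002-09-27.
The period was tolled for 107 days by the plaintiff's legal incapacity (2001-12-29 to 2002-04-15), pushing the deadline to 2003-01-12.
No stated provision tolls the period for the defendant's absence, so the interval from 2000-07-08 to 2001-01-23 has no effect on the deadline.
None of the other events listed affects the running of the period under the stated rules.
Sandoval filed on 2003-01-26, after the 2003-01-12 deadline, so the action is time-barred.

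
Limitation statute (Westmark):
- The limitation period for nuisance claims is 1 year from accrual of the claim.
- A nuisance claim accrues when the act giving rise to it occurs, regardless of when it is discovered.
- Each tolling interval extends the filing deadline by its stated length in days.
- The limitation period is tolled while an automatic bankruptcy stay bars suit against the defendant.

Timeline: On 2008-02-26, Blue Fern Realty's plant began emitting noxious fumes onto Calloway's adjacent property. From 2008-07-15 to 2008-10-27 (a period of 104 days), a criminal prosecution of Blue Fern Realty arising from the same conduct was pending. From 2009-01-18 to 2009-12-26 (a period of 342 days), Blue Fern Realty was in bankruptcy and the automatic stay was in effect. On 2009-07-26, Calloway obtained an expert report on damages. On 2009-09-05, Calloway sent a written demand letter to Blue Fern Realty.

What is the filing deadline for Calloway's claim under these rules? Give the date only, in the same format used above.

The claim accrued on 2008-02-26, when the wrongful act occurred.
Adding the 1 year base period to 2008-02-26 gives a deadline of 2009-02-26, before any tolling.
The automatic bankruptcy stay from 2009-01-18 to 2009-12-26 tolled the period for 342 days, extending the deadline to 2010-02-03.
No stated provision tolls the period for a criminal prosecution, so the interval from 2008-07-15 to 2008-10-27 has no effect on the deadline.
Nothing else in the chronology tolls or restarts the period.

2010-02-03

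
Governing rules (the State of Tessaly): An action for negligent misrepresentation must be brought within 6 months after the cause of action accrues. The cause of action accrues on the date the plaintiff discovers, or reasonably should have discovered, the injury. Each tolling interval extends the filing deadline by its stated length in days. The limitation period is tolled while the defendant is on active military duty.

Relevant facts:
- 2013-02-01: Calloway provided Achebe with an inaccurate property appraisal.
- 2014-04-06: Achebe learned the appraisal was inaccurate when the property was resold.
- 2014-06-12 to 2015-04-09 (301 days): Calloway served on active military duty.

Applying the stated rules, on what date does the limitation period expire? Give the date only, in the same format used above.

The claim did not accrue until Achebe discovered the injury on 2014-04-06; the 2013-02-01 act date does not start the clock under the stated rule.
6 months from 2014-04-06 is 2014-10-06.
The defendant's active military service from 2014-06-12 to 2015-04-09 tolled the period for 301 days, extending the deadline to 2015-08-03.

2015-08-03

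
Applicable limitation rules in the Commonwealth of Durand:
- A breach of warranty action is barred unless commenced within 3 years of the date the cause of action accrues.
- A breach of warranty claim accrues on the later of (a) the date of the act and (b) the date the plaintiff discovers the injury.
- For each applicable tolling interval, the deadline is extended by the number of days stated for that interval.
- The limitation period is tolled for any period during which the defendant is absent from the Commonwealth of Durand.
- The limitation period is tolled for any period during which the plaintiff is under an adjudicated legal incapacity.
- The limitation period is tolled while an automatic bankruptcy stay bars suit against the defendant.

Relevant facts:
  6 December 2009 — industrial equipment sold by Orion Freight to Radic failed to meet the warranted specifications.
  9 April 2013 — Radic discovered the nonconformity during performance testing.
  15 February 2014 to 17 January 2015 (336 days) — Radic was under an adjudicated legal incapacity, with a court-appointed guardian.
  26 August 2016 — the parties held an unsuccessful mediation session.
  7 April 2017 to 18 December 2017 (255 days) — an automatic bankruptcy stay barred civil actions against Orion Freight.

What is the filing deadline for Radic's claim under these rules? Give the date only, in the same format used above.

11 March 2017

Because discovery on 9 April 2013 post-dates the 6 December 2009 act, accrual under the later-of rule falls on 9 April 2013.
3 years from 9 April 2013 is 9 April 2016.
The period was tolled for 336 days by the plaintiff's legal incapacity (15 February 2014 to 17 January 2015), pushing the deadline to 11 March 2017.
The automatic bankruptcy stay from 7 April 2017 to 18 December 2017 began after the period had already run on 11 March 2017, so it has no tolling effect.
The other events in the timeline have no effect on the limitation period under the stated rules.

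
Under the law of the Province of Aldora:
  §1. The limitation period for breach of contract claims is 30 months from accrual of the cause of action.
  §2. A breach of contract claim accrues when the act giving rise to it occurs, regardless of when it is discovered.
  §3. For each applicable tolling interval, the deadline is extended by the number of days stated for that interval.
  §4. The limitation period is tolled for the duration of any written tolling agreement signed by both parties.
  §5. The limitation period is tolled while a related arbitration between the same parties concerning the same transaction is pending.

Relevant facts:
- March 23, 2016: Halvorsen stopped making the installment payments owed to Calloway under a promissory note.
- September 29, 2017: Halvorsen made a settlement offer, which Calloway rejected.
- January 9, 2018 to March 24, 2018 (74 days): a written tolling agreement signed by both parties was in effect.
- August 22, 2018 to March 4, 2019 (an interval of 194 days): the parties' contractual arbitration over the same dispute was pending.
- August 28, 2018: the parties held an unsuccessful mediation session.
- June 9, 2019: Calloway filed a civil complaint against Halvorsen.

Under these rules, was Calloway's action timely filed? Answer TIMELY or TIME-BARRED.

TIMELY

The claim accrued on March 23, 2016, when the wrongful act occurred.
30 months from March 23, 2016 is September 23, 2018.
The written tolling agreement from January 9, 2018 to March 24, 2018 tolled the period for 74 days, extending the deadline to December 6, 2018.
The pending related arbitration from August 22, 2018 to March 4, 2019 tolled the period for 194 days, extending the deadline to June 18, 2019.
None of the other events listed affects the running of the period under the stated rules.
The June 9, 2019 filing precedes the June 18, 2019 deadline; the claim is timely.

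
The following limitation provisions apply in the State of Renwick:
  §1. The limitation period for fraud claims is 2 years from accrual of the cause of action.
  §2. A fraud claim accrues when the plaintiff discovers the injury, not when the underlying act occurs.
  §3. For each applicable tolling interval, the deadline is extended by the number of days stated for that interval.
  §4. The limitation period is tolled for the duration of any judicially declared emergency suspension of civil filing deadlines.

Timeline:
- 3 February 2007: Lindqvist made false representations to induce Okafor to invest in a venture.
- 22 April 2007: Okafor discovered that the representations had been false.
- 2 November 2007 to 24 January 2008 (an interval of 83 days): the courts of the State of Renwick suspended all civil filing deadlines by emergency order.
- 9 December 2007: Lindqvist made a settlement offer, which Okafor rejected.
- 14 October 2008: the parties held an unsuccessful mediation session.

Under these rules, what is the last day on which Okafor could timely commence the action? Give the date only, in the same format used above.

14 July 2009

Accrual is tied to discovery, so the period began on 22 April 2007 rather than on 3 February 2007 when the act occurred.
2 years from 22 April 2007 is 22 April 2009.
Because the emergency suspension of filing deadlines ran from 2 November 2007 to 24 January 2008, the deadline is extended by 83 days to 14 July 2009.
None of the other events listed affects the running of the period under the stated rules.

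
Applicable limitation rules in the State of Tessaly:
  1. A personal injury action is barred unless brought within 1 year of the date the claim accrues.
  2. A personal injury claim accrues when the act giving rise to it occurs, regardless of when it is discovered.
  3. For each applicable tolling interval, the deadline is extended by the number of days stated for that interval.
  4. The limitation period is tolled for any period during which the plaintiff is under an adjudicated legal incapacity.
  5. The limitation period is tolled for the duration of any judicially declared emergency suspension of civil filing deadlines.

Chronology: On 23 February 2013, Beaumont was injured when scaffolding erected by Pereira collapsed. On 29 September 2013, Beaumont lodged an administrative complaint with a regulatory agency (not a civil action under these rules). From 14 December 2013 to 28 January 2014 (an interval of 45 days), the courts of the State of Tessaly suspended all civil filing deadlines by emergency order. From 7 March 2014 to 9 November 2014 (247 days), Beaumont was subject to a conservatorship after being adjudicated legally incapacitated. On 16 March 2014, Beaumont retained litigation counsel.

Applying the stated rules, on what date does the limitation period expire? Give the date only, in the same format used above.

The claim accrued on 23 February 2013, when the wrongful act occurred.
The untolled deadline — 1 year after 23 February 2013 — is 23 February 2014.
The period was tolled for 45 days by the emergency suspension of filing deadlines (14 December 2013 to 28 January 2014), pushing the deadline to 9 April 2014.
The plaintiff's legal incapacity from 7 March 2014 to 9 November 2014 tolled the period for 247 days, extending the deadline to 12 December 2014.
None of the other events listed affects the running of the period under the stated rules.

12 December 2014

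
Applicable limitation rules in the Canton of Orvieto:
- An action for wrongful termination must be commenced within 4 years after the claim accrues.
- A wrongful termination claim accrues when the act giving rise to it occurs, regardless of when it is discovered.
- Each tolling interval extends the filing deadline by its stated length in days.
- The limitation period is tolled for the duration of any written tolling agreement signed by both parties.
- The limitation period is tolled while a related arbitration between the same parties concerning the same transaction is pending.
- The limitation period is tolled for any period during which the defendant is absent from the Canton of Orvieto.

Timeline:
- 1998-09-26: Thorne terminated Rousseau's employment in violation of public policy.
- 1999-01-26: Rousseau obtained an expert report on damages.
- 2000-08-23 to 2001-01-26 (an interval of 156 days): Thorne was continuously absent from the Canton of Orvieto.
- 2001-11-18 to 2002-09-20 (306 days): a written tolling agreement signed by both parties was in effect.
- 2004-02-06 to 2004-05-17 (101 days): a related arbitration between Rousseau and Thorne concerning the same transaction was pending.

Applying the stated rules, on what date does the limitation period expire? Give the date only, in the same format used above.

2004-01-01

The limitation period began to run on 1998-09-26.
Adding the 4 years base period to 1998-09-26 gives a deadline of 2002-09-26, before any tolling.
The defendant's absence from the jurisdiction from 2000-08-23 to 2001-01-26 tolled the period for 156 days, extending the deadline to 2003-03-01.
The written tolling agreement from 2001-11-18 to 2002-09-20 tolled the period for 306 days, extending the deadline to 2004-01-01.
The pending related arbitration starting 2004-02-06 came too late — the period had run on 2004-01-01 — and so does not extend the deadline.
None of the other events listed affects the running of the period under the stated rules.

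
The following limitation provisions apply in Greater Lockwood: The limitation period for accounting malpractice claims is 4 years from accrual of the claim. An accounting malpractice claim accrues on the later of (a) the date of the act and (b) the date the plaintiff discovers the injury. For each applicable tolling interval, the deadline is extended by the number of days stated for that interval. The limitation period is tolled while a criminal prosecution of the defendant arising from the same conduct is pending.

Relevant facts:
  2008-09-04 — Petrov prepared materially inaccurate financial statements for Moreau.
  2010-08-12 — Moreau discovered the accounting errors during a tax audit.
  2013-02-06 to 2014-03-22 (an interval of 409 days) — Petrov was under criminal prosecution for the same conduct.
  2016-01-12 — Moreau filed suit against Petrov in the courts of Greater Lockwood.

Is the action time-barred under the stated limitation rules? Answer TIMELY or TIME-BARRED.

TIME-BARRED

Because discovery on 2010-08-12 post-dates the 2008-09-04 act, accrual under the later-of rule falls on 2010-08-12.
4 years from 2010-08-12 is 2014-08-12.
Because the pending criminal prosecution ran from 2013-02-06 to 2014-03-22, the deadline is extended by 409 days to 2015-09-25.
Filing on 2016-01-12 missed the 2015-09-25 deadline — the action is time-barred.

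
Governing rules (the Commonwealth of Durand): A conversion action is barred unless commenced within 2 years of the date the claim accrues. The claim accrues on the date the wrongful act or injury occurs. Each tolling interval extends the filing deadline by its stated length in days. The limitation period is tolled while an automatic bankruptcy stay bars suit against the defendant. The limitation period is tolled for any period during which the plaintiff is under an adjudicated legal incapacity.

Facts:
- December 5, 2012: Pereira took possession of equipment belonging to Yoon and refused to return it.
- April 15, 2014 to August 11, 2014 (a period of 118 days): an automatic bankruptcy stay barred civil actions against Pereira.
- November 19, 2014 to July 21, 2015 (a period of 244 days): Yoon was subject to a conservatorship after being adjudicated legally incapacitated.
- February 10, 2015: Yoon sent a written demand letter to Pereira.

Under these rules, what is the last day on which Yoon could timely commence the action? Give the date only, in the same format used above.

December 2, 2015

The limitation period began to run on December 5, 2012.
2 years from December 5, 2012 is December 5, 2014.
The automatic bankruptcy stay from April 15, 2014 to August 11, 2014 tolled the period for 118 days, extending the deadline to April 2, 2015.
Because the plaintiff's legal incapacity ran from November 19, 2014 to July 21, 2015, the deadline is extended by 244 days to December 2, 2015.
The other events in the timeline have no effect on the limitation period under the stated rules.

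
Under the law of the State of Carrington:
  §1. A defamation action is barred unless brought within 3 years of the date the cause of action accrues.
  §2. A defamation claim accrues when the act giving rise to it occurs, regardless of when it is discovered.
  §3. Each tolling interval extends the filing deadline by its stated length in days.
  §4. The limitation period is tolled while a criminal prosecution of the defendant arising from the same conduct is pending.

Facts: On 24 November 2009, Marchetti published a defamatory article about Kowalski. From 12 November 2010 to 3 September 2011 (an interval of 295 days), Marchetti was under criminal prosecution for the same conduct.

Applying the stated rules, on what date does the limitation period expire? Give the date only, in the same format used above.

15 September 2013

The cause of action accrued on 24 November 2009, the date of the act.
Adding the 3 years base period to 24 November 2009 gives a deadline of 24 November 2012, before any tolling.
Because the pending criminal prosecution ran from 12 November 2010 to 3 September 2011, the deadline is extended by 295 days to 15 September 2013.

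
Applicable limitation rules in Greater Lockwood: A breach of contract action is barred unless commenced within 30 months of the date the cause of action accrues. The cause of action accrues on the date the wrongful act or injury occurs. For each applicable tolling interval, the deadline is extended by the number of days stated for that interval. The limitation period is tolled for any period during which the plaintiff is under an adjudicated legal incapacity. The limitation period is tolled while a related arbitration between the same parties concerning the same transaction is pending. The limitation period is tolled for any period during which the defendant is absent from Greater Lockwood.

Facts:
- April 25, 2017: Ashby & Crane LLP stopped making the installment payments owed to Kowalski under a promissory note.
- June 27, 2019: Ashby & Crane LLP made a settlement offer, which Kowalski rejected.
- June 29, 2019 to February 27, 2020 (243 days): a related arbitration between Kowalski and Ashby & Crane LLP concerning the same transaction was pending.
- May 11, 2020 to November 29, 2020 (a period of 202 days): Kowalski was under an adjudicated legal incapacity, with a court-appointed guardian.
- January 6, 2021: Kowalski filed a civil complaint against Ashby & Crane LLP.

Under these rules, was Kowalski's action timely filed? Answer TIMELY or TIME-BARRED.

TIMELY

The claim accrued on April 25, 2017, when the wrongful act occurred.
The untolled deadline — 30 months after April 25, 2017 — is October 25, 2019.
Because the pending related arbitration ran from June 29, 2019 to February 27, 2020, the deadline is extended by 243 days to June 24, 2020.
Because the plaintiff's legal incapacity ran from May 11, 2020 to November 29, 2020, the deadline is extended by 202 days to January 12, 2021.
None of the other events listed affects the running of the period under the stated rules.
Kowalski filed on January 6, 2021, before the January 12, 2021 deadline, so the action is timely.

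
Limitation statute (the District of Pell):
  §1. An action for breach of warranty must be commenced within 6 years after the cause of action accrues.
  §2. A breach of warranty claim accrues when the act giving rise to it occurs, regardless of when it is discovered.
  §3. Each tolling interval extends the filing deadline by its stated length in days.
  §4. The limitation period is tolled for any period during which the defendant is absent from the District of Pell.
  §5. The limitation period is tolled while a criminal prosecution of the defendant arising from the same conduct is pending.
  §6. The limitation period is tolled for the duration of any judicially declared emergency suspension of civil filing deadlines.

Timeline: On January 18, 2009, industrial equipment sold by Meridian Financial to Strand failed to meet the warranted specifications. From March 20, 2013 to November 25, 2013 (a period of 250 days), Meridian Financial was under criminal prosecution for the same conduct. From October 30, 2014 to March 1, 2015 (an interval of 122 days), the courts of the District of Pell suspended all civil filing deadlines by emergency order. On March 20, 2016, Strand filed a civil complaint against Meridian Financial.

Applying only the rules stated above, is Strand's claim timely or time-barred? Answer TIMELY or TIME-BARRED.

The cause of action accrued on January 18, 2009, the date of the act.
The untolled deadline — 6 years after January 18, 2009 — is January 18, 2015.
The period was tolled for 250 days by the pending criminal prosecution (March 20, 2013 to November 25, 2013), pushing the deadline to September 25, 2015.
The emergency suspension of filing deadlines from October 30, 2014 to March 1, 2015 tolled the period for 122 days, extending the deadline to January 25, 2016.
Strand filed on March 20, 2016, after the January 25, 2016 deadline, so the action is time-barred.

TIME-BARRED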